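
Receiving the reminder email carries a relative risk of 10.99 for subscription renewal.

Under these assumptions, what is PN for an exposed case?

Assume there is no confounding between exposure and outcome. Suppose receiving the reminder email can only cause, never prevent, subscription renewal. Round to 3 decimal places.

Under exogeneity and monotonicity, PN = (RR − 1) / RR = 1 − 1/RR.
PN = (10.99 − 1) / 10.99 = 9.99 / 10.99 ≈ 0.9090

PN ≈ 0.909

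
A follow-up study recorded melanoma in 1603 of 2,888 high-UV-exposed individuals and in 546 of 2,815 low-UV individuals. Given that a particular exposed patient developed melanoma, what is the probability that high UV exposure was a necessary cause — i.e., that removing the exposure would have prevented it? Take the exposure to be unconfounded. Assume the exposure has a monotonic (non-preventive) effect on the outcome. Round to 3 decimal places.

PN ≈ 0.651

p₁ = P(outcome | exposed) = 1603/2888 = 0.55506
p₀ = P(outcome | unexposed) = 546/2815 = 0.19396
Under exogeneity and monotonicity, PN = (p₁ − p₀) / p₁.
PN = (0.55506 − 0.19396) / 0.55506 = 0.36109 / 0.55506 ≈ 0.6506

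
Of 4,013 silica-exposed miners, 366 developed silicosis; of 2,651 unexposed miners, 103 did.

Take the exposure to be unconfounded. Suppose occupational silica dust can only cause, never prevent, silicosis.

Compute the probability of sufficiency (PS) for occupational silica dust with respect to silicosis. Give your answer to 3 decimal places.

p₁ = P(outcome | exposed) = 366/4013 = 0.091204
p₀ = P(outcome | unexposed) = 103/2651 = 0.038853
Under exogeneity and monotonicity, PS = (p₁ − p₀) / (1 − p₀).
PS = (0.091204 − 0.038853) / (1 − 0.038853) = 0.05235 / 0.96115 ≈ 0.0545

PS ≈ 0.054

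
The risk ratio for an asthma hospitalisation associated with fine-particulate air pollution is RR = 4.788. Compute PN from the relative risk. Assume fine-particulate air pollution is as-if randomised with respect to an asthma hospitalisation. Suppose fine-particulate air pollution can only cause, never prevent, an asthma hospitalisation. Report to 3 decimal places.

PN ≈ 0.791

Under exogeneity and monotonicity, PN = (RR − 1) / RR = 1 − 1/RR.
PN = (4.788 − 1) / 4.788 = 3.788 / 4.788 ≈ 0.7911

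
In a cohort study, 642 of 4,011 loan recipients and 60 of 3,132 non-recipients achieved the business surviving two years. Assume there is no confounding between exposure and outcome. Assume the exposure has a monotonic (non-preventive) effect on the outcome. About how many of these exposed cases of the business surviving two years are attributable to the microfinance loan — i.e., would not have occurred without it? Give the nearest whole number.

about 565 cases

p₁ = P(outcome | exposed) = 642/4011 = 0.16006
p₀ = P(outcome | unexposed) = 60/3132 = 0.019157
PN = (p₁ − p₀)/p₁ = (0.16006 − 0.019157) / 0.16006 ≈ 0.88031.
Attributable cases ≈ PN × (exposed cases) = 0.88031 × 642 ≈ 565.16.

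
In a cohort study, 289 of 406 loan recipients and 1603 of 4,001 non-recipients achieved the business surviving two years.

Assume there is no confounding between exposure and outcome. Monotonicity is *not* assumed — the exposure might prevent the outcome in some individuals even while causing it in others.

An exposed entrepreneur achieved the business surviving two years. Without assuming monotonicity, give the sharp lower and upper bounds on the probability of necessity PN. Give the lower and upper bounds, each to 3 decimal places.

p₁ = P(outcome | exposed) = 289/406 = 0.71182
p₀ = P(outcome | unexposed) = 1603/4001 = 0.40065
Under exogeneity alone the bounds on PN are max{0,(p₁−p₀)/p₁} ≤ PN ≤ min{1,(1−p₀)/p₁}.
  lower = (p₁ − p₀)/p₁ = 0.31117 / 0.71182 ≈ 0.4371
  upper = min{1, (1 − p₀)/p₁} = 0.59935 / 0.71182 ≈ 0.8420

0.437 ≤ PN ≤ 0.842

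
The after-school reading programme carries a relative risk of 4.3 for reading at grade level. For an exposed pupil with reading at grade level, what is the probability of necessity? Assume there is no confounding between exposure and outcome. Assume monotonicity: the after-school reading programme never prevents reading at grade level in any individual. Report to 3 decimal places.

PN ≈ 0.767

Under exogeneity and monotonicity, PN = (RR − 1) / RR = 1 − 1/RR.
PN = (4.3 − 1) / 4.3 = 3.3 / 4.3 ≈ 0.7674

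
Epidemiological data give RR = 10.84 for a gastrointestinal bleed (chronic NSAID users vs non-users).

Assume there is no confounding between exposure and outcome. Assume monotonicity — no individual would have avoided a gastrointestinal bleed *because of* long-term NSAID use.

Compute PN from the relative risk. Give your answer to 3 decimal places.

Under exogeneity and monotonicity, PN = (RR − 1) / RR = 1 − 1/RR.
PN = (10.84 − 1) / 10.84 = 9.84 / 10.84 ≈ 0.9077

PN ≈ 0.908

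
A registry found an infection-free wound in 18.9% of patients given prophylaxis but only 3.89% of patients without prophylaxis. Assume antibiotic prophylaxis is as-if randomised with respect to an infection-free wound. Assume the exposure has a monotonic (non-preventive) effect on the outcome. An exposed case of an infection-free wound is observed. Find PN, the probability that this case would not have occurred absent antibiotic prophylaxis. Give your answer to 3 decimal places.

p₁ = 0.189, p₀ = 0.0389.
Under exogeneity and monotonicity, PN = (p₁ − p₀) / p₁.
PN = (0.189 − 0.0389) / 0.189 = 0.1501 / 0.189 ≈ 0.7942

PN ≈ 0.794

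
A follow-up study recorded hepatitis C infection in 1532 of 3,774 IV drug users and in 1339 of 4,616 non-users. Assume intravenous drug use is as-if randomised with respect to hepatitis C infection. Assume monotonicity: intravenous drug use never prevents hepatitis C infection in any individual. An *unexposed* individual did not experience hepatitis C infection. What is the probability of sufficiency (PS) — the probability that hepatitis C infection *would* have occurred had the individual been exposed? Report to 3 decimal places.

p₁ = P(outcome | exposed) = 1532/3774 = 0.40594
p₀ = P(outcome | unexposed) = 1339/4616 = 0.29008
Under exogeneity and monotonicity, PS = (p₁ − p₀) / (1 − p₀).
PS = (0.40594 − 0.29008) / (1 − 0.29008) = 0.11586 / 0.70992 ≈ 0.1632

PS ≈ 0.163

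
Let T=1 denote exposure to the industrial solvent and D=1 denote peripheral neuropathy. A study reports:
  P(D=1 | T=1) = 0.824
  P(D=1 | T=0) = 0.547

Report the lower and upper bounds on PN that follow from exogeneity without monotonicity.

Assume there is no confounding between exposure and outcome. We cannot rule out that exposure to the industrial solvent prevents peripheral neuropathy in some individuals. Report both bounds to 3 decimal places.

Let p₁ = 0.824, p₀ = 0.547.
Under exogeneity alone the bounds on PN are max{0,(p₁−p₀)/p₁} ≤ PN ≤ min{1,(1−p₀)/p₁}.
  lower = (p₁ − p₀)/p₁ = 0.277 / 0.824 ≈ 0.3362
  upper = min{1, (1 − p₀)/p₁} = 0.453 / 0.824 ≈ 0.5498

0.336 ≤ PN ≤ 0.550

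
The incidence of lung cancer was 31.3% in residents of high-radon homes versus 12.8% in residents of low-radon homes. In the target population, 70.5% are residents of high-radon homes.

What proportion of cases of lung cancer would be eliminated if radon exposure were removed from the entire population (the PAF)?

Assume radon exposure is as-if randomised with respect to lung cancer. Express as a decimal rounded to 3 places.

PAF ≈ 0.505

p₁ = 0.313, p₀ = 0.128.
Overall risk P(Y=1) = π·p₁ + (1−π)·p₀ = 0.705×0.313 + 0.295×0.128 = 0.25843.
Under exogeneity, PAF = [P(Y=1) − p₀] / P(Y=1).
PAF = (0.25843 − 0.128) / 0.25843 ≈ 0.5047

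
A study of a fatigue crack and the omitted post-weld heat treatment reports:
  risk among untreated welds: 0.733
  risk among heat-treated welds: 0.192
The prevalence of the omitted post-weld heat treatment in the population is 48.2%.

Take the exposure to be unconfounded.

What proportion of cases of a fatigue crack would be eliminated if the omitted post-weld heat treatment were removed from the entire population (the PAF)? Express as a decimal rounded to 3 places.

PAF ≈ 0.576

Let p₁ = 0.733, p₀ = 0.192.
Overall risk P(Y=1) = π·p₁ + (1−π)·p₀ = 0.482×0.733 + 0.518×0.192 = 0.45276.
Under exogeneity, PAF = [P(Y=1) − p₀] / P(Y=1).
PAF = (0.45276 − 0.192) / 0.45276 ≈ 0.5759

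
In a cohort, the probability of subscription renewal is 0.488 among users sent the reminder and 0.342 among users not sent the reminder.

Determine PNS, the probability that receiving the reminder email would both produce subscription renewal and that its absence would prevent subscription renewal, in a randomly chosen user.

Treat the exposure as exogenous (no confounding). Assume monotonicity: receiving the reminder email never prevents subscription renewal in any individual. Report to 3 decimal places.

Let p₁ = 0.488, p₀ = 0.342.
Under exogeneity and monotonicity, PNS = p₁ − p₀.
PNS = 0.488 − 0.342 = 0.146

PNS ≈ 0.146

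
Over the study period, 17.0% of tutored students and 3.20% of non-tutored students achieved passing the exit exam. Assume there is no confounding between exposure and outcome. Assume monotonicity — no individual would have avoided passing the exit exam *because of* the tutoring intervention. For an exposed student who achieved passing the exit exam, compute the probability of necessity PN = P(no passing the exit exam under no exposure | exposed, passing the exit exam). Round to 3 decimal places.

p₁ = 0.17, p₀ = 0.032.
Under exogeneity and monotonicity, PN = (p₁ − p₀) / p₁.
PN = (0.17 − 0.032) / 0.17 = 0.138 / 0.17 ≈ 0.8118

PN ≈ 0.812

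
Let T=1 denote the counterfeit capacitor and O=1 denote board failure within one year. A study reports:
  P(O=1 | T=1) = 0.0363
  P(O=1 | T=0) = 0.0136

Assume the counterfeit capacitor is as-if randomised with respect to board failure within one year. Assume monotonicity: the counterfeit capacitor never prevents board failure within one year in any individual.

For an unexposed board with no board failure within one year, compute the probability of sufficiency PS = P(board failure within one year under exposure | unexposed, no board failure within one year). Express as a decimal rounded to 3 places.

Let p₁ = 0.0363, p₀ = 0.0136.
Under exogeneity and monotonicity, PS = (p₁ − p₀) / (1 − p₀).
PS = (0.0363 − 0.0136) / (1 − 0.0136) = 0.0227 / 0.9864 ≈ 0.0230

PS ≈ 0.023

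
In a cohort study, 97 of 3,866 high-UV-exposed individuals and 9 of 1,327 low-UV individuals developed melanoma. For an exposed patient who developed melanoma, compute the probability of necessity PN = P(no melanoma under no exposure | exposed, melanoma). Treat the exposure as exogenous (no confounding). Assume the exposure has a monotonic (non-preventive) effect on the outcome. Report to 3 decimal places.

PN ≈ 0.730

p₁ = P(outcome | exposed) = 97/3866 = 0.025091
p₀ = P(outcome | unexposed) = 9/1327 = 0.0067822
Under exogeneity and monotonicity, PN = (p₁ − p₀) / p₁.
PN = (0.025091 − 0.0067822) / 0.025091 = 0.018308 / 0.025091 ≈ 0.7297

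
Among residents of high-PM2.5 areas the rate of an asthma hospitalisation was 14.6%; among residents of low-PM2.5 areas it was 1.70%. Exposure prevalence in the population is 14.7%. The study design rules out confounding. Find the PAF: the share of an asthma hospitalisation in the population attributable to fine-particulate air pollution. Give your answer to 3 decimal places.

PAF ≈ 0.527

p₁ = 0.146, p₀ = 0.017.
Overall risk P(Y=1) = π·p₁ + (1−π)·p₀ = 0.147×0.146 + 0.853×0.017 = 0.035963.
Under exogeneity, PAF = [P(Y=1) − p₀] / P(Y=1).
PAF = (0.035963 − 0.017) / 0.035963 ≈ 0.5273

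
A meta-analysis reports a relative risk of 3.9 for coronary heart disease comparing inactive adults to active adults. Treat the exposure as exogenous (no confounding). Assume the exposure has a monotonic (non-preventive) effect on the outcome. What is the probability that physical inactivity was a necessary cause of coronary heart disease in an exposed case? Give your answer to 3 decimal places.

Under exogeneity and monotonicity, PN = (RR − 1) / RR = 1 − 1/RR.
PN = (3.9 − 1) / 3.9 = 2.9 / 3.9 ≈ 0.7436

PN ≈ 0.744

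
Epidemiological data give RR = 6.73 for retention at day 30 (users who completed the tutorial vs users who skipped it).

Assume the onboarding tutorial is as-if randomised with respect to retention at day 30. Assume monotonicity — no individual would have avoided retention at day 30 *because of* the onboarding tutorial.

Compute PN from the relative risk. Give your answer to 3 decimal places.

PN ≈ 0.851

Under exogeneity and monotonicity, PN = (RR − 1) / RR = 1 − 1/RR.
PN = (6.73 − 1) / 6.73 = 5.73 / 6.73 ≈ 0.8514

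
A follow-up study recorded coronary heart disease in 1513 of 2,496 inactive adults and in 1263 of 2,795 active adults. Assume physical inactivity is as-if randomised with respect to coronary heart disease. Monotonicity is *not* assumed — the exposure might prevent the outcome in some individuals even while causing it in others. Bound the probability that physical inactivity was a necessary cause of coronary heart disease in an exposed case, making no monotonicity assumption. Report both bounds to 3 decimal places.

0.255 ≤ PN ≤ 0.904

p₁ = P(outcome | exposed) = 1513/2496 = 0.60617
p₀ = P(outcome | unexposed) = 1263/2795 = 0.45188
Under exogeneity alone the bounds on PN are max{0,(p₁−p₀)/p₁} ≤ PN ≤ min{1,(1−p₀)/p₁}.
  lower = (p₁ − p₀)/p₁ = 0.15429 / 0.60617 ≈ 0.2545
  upper = min{1, (1 − p₀)/p₁} = 0.54812 / 0.60617 ≈ 0.9042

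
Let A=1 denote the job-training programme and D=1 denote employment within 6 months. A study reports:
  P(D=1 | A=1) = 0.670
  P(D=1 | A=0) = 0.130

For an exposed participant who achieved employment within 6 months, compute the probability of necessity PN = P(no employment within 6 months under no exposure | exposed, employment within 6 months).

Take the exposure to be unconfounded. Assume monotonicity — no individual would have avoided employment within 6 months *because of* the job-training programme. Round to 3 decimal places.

Let p₁ = 0.67, p₀ = 0.13.
Under exogeneity and monotonicity, PN = (p₁ − p₀) / p₁.
PN = (0.67 − 0.13) / 0.67 = 0.54 / 0.67 ≈ 0.8060

PN ≈ 0.806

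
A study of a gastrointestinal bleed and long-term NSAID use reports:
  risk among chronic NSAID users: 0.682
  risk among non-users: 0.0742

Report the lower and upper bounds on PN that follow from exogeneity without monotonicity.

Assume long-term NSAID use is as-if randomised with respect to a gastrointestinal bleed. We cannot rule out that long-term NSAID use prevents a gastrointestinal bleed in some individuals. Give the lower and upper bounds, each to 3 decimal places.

Let p₁ = 0.682, p₀ = 0.0742.
Under exogeneity alone the bounds on PN are max{0,(p₁−p₀)/p₁} ≤ PN ≤ min{1,(1−p₀)/p₁}.
  lower = (p₁ − p₀)/p₁ = 0.6078 / 0.682 ≈ 0.8912
  upper = min{1, (1 − p₀)/p₁} = 0.9258 / 0.682 ≈ 1.3575 → capped at 1

0.891 ≤ PN ≤ 1.000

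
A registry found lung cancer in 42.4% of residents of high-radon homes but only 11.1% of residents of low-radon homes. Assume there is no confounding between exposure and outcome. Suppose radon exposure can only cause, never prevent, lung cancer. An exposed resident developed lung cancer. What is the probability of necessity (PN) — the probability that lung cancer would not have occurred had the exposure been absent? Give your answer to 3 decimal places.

p₁ = 0.424, p₀ = 0.111.
Under exogeneity and monotonicity, PN = (p₁ − p₀) / p₁.
PN = (0.424 − 0.111) / 0.424 = 0.313 / 0.424 ≈ 0.7382

PN ≈ 0.738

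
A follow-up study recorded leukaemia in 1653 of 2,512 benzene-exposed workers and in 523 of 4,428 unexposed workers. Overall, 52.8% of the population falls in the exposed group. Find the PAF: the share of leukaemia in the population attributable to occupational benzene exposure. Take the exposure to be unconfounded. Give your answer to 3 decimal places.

PAF ≈ 0.707

p₁ = P(outcome | exposed) = 1653/2512 = 0.65804
p₀ = P(outcome | unexposed) = 523/4428 = 0.11811
Overall risk P(Y=1) = π·p₁ + (1−π)·p₀ = 0.528×0.65804 + 0.472×0.11811 = 0.40319.
Under exogeneity, PAF = [P(Y=1) − p₀] / P(Y=1).
PAF = (0.40319 − 0.11811) / 0.40319 ≈ 0.7071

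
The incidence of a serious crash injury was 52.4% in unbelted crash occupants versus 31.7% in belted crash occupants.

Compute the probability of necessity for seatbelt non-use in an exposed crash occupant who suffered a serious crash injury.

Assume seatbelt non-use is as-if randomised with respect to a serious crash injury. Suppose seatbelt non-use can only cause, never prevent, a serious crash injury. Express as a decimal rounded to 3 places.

p₁ = 0.524, p₀ = 0.317.
Under exogeneity and monotonicity, PN = (p₁ − p₀) / p₁.
PN = (0.524 − 0.317) / 0.524 = 0.207 / 0.524 ≈ 0.3950

PN ≈ 0.395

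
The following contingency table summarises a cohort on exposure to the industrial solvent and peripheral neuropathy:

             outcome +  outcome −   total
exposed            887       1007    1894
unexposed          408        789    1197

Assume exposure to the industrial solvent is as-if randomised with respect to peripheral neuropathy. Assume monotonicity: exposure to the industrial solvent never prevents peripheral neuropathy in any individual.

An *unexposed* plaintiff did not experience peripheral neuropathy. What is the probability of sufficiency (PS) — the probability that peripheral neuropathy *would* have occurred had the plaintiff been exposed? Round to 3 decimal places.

p₁ = P(outcome | exposed) = 887/1894 = 0.46832
p₀ = P(outcome | unexposed) = 408/1197 = 0.34085
Under exogeneity and monotonicity, PS = (p₁ − p₀) / (1 − p₀).
PS = (0.46832 − 0.34085) / (1 − 0.34085) = 0.12747 / 0.65915 ≈ 0.1934

PS ≈ 0.193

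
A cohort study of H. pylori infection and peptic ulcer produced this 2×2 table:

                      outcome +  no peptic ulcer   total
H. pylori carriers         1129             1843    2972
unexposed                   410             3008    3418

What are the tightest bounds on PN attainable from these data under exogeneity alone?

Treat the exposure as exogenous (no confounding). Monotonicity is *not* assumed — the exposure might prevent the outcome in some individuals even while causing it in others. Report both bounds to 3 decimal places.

0.684 ≤ PN ≤ 1.000

p₁ = P(outcome | exposed) = 1129/2972 = 0.37988
p₀ = P(outcome | unexposed) = 410/3418 = 0.11995
Under exogeneity alone the bounds on PN are max{0,(p₁−p₀)/p₁} ≤ PN ≤ min{1,(1−p₀)/p₁}.
  lower = (p₁ − p₀)/p₁ = 0.25993 / 0.37988 ≈ 0.6842
  upper = min{1, (1 − p₀)/p₁} = 0.88005 / 0.37988 ≈ 2.3167 → capped at 1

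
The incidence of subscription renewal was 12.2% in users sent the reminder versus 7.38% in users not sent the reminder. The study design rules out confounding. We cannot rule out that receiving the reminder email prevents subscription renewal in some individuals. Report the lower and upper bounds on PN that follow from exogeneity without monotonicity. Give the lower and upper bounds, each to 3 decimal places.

p₁ = 0.122, p₀ = 0.0738.
Under exogeneity alone the bounds on PN are max{0,(p₁−p₀)/p₁} ≤ PN ≤ min{1,(1−p₀)/p₁}.
  lower = (p₁ − p₀)/p₁ = 0.0482 / 0.122 ≈ 0.3951
  upper = min{1, (1 − p₀)/p₁} = 0.9262 / 0.122 ≈ 7.5918 → capped at 1

0.395 ≤ PN ≤ 1.000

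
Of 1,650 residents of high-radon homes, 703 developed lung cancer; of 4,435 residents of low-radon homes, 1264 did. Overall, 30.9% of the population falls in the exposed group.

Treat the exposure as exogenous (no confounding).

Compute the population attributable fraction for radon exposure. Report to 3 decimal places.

p₁ = P(outcome | exposed) = 703/1650 = 0.42606
p₀ = P(outcome | unexposed) = 1264/4435 = 0.28501
Overall risk P(Y=1) = π·p₁ + (1−π)·p₀ = 0.309×0.42606 + 0.691×0.28501 = 0.32859.
Under exogeneity, PAF = [P(Y=1) − p₀] / P(Y=1).
PAF = (0.32859 − 0.28501) / 0.32859 ≈ 0.1326

PAF ≈ 0.133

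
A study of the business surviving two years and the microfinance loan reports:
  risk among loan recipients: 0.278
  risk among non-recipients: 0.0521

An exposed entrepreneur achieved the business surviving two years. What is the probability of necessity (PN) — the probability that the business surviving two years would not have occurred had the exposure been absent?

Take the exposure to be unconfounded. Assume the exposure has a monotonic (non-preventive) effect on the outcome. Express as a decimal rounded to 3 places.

Let p₁ = 0.278, p₀ = 0.0521.
Under exogeneity and monotonicity, PN = (p₁ − p₀) / p₁.
PN = (0.278 − 0.0521) / 0.278 = 0.2259 / 0.278 ≈ 0.8126

PN ≈ 0.813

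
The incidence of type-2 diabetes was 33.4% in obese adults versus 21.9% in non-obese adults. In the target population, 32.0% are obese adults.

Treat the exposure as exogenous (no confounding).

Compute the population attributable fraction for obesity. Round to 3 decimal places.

PAF ≈ 0.144

p₁ = 0.334, p₀ = 0.219.
Overall risk P(Y=1) = π·p₁ + (1−π)·p₀ = 0.32×0.334 + 0.68×0.219 = 0.2558.
Under exogeneity, PAF = [P(Y=1) − p₀] / P(Y=1).
PAF = (0.2558 − 0.219) / 0.2558 ≈ 0.1439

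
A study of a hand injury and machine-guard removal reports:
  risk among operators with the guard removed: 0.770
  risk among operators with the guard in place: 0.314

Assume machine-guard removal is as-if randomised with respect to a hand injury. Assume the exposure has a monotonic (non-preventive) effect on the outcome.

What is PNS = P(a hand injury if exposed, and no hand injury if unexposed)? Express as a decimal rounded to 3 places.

Let p₁ = 0.77, p₀ = 0.314.
Under exogeneity and monotonicity, PNS = p₁ − p₀.
PNS = 0.77 − 0.314 = 0.456

PNS ≈ 0.456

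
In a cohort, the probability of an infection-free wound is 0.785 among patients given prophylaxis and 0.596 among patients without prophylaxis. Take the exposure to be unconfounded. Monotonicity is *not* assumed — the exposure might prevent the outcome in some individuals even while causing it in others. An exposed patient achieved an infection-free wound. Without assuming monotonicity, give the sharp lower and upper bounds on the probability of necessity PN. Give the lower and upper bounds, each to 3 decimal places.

Let p₁ = 0.785, p₀ = 0.596.
Under exogeneity alone the bounds on PN are max{0,(p₁−p₀)/p₁} ≤ PN ≤ min{1,(1−p₀)/p₁}.
  lower = (p₁ − p₀)/p₁ = 0.189 / 0.785 ≈ 0.2408
  upper = min{1, (1 − p₀)/p₁} = 0.404 / 0.785 ≈ 0.5146

0.241 ≤ PN ≤ 0.515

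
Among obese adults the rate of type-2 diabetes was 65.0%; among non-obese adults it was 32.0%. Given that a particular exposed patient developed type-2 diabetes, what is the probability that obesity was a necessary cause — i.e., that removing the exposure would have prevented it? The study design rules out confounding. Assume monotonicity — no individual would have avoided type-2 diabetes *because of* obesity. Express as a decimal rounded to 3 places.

p₁ = 0.65, p₀ = 0.32.
Under exogeneity and monotonicity, PN = (p₁ − p₀) / p₁.
PN = (0.65 − 0.32) / 0.65 = 0.33 / 0.65 ≈ 0.5077

PN ≈ 0.508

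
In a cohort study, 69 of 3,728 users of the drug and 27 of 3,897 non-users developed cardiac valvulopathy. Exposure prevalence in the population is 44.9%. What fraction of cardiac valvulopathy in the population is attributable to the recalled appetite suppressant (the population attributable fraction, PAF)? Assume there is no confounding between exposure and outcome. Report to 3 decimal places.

p₁ = P(outcome | exposed) = 69/3728 = 0.018509
p₀ = P(outcome | unexposed) = 27/3897 = 0.0069284
Overall risk P(Y=1) = π·p₁ + (1−π)·p₀ = 0.449×0.018509 + 0.551×0.0069284 = 0.012128.
Under exogeneity, PAF = [P(Y=1) − p₀] / P(Y=1).
PAF = (0.012128 − 0.0069284) / 0.012128 ≈ 0.4287

PAF ≈ 0.429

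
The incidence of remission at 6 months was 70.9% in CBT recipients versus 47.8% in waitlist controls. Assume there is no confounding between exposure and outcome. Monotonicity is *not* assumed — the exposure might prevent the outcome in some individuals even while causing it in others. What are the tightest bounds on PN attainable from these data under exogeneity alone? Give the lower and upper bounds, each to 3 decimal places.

p₁ = 0.709, p₀ = 0.478.
Under exogeneity alone the bounds on PN are max{0,(p₁−p₀)/p₁} ≤ PN ≤ min{1,(1−p₀)/p₁}.
  lower = (p₁ − p₀)/p₁ = 0.231 / 0.709 ≈ 0.3258
  upper = min{1, (1 − p₀)/p₁} = 0.522 / 0.709 ≈ 0.7362

0.326 ≤ PN ≤ 0.736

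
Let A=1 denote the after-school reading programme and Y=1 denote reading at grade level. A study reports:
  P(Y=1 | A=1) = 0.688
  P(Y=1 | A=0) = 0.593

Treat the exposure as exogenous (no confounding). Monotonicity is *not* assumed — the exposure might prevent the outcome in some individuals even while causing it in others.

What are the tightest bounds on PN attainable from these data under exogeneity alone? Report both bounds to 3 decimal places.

Let p₁ = 0.688, p₀ = 0.593.
Under exogeneity alone the bounds on PN are max{0,(p₁−p₀)/p₁} ≤ PN ≤ min{1,(1−p₀)/p₁}.
  lower = (p₁ − p₀)/p₁ = 0.095 / 0.688 ≈ 0.1381
  upper = min{1, (1 − p₀)/p₁} = 0.407 / 0.688 ≈ 0.5916

0.138 ≤ PN ≤ 0.592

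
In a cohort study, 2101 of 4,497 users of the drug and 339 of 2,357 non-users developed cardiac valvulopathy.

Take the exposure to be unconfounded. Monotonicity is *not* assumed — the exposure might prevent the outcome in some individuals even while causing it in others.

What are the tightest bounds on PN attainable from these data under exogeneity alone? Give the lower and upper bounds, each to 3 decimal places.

p₁ = P(outcome | exposed) = 2101/4497 = 0.4672
p₀ = P(outcome | unexposed) = 339/2357 = 0.14383
Under exogeneity alone the bounds on PN are max{0,(p₁−p₀)/p₁} ≤ PN ≤ min{1,(1−p₀)/p₁}.
  lower = (p₁ − p₀)/p₁ = 0.32337 / 0.4672 ≈ 0.6922
  upper = min{1, (1 − p₀)/p₁} = 0.85617 / 0.4672 ≈ 1.8326 → capped at 1

0.692 ≤ PN ≤ 1.000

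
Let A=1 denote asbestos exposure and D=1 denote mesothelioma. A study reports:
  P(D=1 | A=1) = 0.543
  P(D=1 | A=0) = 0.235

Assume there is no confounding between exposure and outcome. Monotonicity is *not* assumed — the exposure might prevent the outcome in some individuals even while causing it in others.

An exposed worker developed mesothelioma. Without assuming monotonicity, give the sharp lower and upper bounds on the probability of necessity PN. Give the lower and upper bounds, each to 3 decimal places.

0.567 ≤ PN ≤ 1.000

Let p₁ = 0.543, p₀ = 0.235.
Under exogeneity alone the bounds on PN are max{0,(p₁−p₀)/p₁} ≤ PN ≤ min{1,(1−p₀)/p₁}.
  lower = (p₁ − p₀)/p₁ = 0.308 / 0.543 ≈ 0.5672
  upper = min{1, (1 − p₀)/p₁} = 0.765 / 0.543 ≈ 1.4088 → capped at 1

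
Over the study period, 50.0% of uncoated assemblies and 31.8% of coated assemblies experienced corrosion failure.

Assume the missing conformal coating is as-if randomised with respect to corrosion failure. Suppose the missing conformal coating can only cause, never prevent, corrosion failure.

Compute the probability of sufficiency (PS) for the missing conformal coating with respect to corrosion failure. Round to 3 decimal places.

PS ≈ 0.267

p₁ = 0.5, p₀ = 0.318.
Under exogeneity and monotonicity, PS = (p₁ − p₀) / (1 − p₀).
PS = (0.5 − 0.318) / (1 − 0.318) = 0.182 / 0.682 ≈ 0.2669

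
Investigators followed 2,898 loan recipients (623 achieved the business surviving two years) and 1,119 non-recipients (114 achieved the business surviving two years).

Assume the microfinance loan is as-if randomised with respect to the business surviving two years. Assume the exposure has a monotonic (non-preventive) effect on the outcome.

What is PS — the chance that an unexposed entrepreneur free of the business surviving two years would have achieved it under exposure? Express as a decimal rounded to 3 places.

p₁ = P(outcome | exposed) = 623/2898 = 0.21498
p₀ = P(outcome | unexposed) = 114/1119 = 0.10188
Under exogeneity and monotonicity, PS = (p₁ − p₀) / (1 − p₀).
PS = (0.21498 − 0.10188) / (1 − 0.10188) = 0.1131 / 0.89812 ≈ 0.1259

PS ≈ 0.126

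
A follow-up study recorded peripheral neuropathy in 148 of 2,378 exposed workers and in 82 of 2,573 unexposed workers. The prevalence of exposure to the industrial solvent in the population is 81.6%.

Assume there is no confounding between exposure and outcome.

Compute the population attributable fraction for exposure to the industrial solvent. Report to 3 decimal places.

PAF ≈ 0.437

p₁ = P(outcome | exposed) = 148/2378 = 0.062237
p₀ = P(outcome | unexposed) = 82/2573 = 0.031869
Overall risk P(Y=1) = π·p₁ + (1−π)·p₀ = 0.816×0.062237 + 0.184×0.031869 = 0.05665.
Under exogeneity, PAF = [P(Y=1) − p₀] / P(Y=1).
PAF = (0.05665 − 0.031869) / 0.05665 ≈ 0.4374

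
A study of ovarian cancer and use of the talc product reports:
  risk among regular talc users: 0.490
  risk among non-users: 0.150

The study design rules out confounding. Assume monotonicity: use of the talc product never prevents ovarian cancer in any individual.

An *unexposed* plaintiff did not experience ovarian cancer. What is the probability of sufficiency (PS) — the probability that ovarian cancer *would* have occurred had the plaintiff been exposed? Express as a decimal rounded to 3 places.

PS ≈ 0.400

Let p₁ = 0.49, p₀ = 0.15.
Under exogeneity and monotonicity, PS = (p₁ − p₀) / (1 − p₀).
PS = (0.49 − 0.15) / (1 − 0.15) = 0.34 / 0.85 ≈ 0.4000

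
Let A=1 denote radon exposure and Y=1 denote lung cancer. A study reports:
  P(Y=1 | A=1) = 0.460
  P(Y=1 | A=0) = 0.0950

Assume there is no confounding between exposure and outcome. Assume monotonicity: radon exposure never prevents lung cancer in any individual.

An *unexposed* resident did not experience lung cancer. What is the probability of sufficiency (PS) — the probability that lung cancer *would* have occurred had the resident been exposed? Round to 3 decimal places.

PS ≈ 0.403

Let p₁ = 0.46, p₀ = 0.095.
Under exogeneity and monotonicity, PS = (p₁ − p₀) / (1 − p₀).
PS = (0.46 − 0.095) / (1 − 0.095) = 0.365 / 0.905 ≈ 0.4033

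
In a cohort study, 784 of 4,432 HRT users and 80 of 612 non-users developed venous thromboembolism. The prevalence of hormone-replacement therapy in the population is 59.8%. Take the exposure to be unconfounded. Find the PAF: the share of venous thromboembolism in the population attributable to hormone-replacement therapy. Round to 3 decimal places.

PAF ≈ 0.174

p₁ = P(outcome | exposed) = 784/4432 = 0.1769
p₀ = P(outcome | unexposed) = 80/612 = 0.13072
Overall risk P(Y=1) = π·p₁ + (1−π)·p₀ = 0.598×0.1769 + 0.402×0.13072 = 0.15833.
Under exogeneity, PAF = [P(Y=1) − p₀] / P(Y=1).
PAF = (0.15833 − 0.13072) / 0.15833 ≈ 0.1744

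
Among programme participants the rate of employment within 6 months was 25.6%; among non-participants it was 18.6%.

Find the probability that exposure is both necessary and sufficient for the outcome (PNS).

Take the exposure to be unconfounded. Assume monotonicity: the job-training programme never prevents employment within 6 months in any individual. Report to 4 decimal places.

p₁ = 0.256, p₀ = 0.186.
Under exogeneity and monotonicity, PNS = p₁ − p₀.
PNS = 0.256 − 0.186 = 0.07

PNS ≈ 0.0700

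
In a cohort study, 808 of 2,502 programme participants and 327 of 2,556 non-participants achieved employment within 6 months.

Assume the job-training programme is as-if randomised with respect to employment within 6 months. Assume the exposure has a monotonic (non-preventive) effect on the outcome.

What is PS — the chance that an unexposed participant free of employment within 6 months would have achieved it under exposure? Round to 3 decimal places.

PS ≈ 0.224

p₁ = P(outcome | exposed) = 808/2502 = 0.32294
p₀ = P(outcome | unexposed) = 327/2556 = 0.12793
Under exogeneity and monotonicity, PS = (p₁ − p₀) / (1 − p₀).
PS = (0.32294 − 0.12793) / (1 − 0.12793) = 0.19501 / 0.87207 ≈ 0.2236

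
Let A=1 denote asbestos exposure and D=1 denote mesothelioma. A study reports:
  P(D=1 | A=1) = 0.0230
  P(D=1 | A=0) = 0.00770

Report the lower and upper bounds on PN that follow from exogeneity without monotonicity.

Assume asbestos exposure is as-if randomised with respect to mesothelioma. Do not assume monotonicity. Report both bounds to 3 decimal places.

0.665 ≤ PN ≤ 1.000

Let p₁ = 0.023, p₀ = 0.0077.
Under exogeneity alone the bounds on PN are max{0,(p₁−p₀)/p₁} ≤ PN ≤ min{1,(1−p₀)/p₁}.
  lower = (p₁ − p₀)/p₁ = 0.0153 / 0.023 ≈ 0.6652
  upper = min{1, (1 − p₀)/p₁} = 0.9923 / 0.023 ≈ 43.1435 → capped at 1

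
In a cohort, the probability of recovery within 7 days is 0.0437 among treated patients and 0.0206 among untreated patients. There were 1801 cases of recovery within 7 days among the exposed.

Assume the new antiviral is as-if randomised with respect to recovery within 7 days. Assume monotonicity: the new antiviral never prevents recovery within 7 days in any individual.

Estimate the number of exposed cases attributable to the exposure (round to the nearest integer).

Let p₁ = 0.0437, p₀ = 0.0206.
PN = (p₁ − p₀)/p₁ = (0.0437 − 0.0206) / 0.0437 ≈ 0.52860.
Attributable cases ≈ PN × (exposed cases) = 0.52860 × 1801 ≈ 952.02.

about 952 cases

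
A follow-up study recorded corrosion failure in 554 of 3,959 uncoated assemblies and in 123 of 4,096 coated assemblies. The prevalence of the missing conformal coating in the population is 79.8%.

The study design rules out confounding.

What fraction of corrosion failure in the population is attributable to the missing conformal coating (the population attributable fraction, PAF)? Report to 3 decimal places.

p₁ = P(outcome | exposed) = 554/3959 = 0.13993
p₀ = P(outcome | unexposed) = 123/4096 = 0.030029
Overall risk P(Y=1) = π·p₁ + (1−π)·p₀ = 0.798×0.13993 + 0.202×0.030029 = 0.11773.
Under exogeneity, PAF = [P(Y=1) − p₀] / P(Y=1).
PAF = (0.11773 − 0.030029) / 0.11773 ≈ 0.7449

PAF ≈ 0.745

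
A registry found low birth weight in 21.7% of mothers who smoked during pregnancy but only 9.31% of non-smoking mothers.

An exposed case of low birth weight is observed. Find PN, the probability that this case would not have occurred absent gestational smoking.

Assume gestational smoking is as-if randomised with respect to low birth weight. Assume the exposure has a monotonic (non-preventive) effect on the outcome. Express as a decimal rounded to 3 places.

p₁ = 0.217, p₀ = 0.0931.
Under exogeneity and monotonicity, PN = (p₁ − p₀) / p₁.
PN = (0.217 − 0.0931) / 0.217 = 0.1239 / 0.217 ≈ 0.5710

PN ≈ 0.571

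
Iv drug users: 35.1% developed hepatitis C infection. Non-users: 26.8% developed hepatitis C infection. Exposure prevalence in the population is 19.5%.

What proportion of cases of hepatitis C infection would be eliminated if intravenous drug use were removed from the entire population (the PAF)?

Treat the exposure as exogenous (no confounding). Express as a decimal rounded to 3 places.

PAF ≈ 0.057

p₁ = 0.351, p₀ = 0.268.
Overall risk P(Y=1) = π·p₁ + (1−π)·p₀ = 0.195×0.351 + 0.805×0.268 = 0.28419.
Under exogeneity, PAF = [P(Y=1) − p₀] / P(Y=1).
PAF = (0.28419 − 0.268) / 0.28419 ≈ 0.0570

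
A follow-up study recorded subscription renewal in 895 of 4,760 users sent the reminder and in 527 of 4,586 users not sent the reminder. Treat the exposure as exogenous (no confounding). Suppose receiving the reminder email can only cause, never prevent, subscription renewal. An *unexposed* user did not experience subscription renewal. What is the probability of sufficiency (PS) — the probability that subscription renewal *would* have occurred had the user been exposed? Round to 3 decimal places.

PS ≈ 0.083

p₁ = P(outcome | exposed) = 895/4760 = 0.18803
p₀ = P(outcome | unexposed) = 527/4586 = 0.11491
Under exogeneity and monotonicity, PS = (p₁ − p₀) / (1 − p₀).
PS = (0.18803 − 0.11491) / (1 − 0.11491) = 0.07311 / 0.88509 ≈ 0.0826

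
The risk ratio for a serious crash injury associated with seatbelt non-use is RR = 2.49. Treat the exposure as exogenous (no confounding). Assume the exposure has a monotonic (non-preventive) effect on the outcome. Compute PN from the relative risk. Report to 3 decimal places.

PN ≈ 0.598

Under exogeneity and monotonicity, PN = (RR − 1) / RR = 1 − 1/RR.
PN = (2.49 − 1) / 2.49 = 1.49 / 2.49 ≈ 0.5984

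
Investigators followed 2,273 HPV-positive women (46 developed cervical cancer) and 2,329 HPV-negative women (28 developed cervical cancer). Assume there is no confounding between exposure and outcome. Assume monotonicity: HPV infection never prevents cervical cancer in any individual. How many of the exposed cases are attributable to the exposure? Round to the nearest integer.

p₁ = P(outcome | exposed) = 46/2273 = 0.020238
p₀ = P(outcome | unexposed) = 28/2329 = 0.012022
PN = (p₁ − p₀)/p₁ = (0.020238 − 0.012022) / 0.020238 ≈ 0.40594.
Attributable cases ≈ PN × (exposed cases) = 0.40594 × 46 ≈ 18.67.

about 19 cases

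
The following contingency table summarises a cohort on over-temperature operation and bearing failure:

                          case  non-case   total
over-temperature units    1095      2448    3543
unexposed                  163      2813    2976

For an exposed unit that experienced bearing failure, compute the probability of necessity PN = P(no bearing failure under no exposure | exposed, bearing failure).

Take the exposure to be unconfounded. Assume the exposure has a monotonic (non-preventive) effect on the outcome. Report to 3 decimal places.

p₁ = P(outcome | exposed) = 1095/3543 = 0.30906
p₀ = P(outcome | unexposed) = 163/2976 = 0.054772
Under exogeneity and monotonicity, PN = (p₁ − p₀) / p₁.
PN = (0.30906 − 0.054772) / 0.30906 = 0.25429 / 0.30906 ≈ 0.8228

PN ≈ 0.823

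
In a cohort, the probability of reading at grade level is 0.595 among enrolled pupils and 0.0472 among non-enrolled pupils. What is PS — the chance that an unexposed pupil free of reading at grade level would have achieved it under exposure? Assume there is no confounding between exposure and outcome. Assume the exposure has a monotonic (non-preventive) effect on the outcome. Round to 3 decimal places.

PS ≈ 0.575

Let p₁ = 0.595, p₀ = 0.0472.
Under exogeneity and monotonicity, PS = (p₁ − p₀) / (1 − p₀).
PS = (0.595 − 0.0472) / (1 − 0.0472) = 0.5478 / 0.9528 ≈ 0.5749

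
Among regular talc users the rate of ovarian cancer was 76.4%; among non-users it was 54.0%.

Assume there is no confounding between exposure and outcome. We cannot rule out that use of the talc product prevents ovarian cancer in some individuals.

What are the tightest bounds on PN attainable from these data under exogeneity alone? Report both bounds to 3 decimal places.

p₁ = 0.764, p₀ = 0.54.
Under exogeneity alone the bounds on PN are max{0,(p₁−p₀)/p₁} ≤ PN ≤ min{1,(1−p₀)/p₁}.
  lower = (p₁ − p₀)/p₁ = 0.224 / 0.764 ≈ 0.2932
  upper = min{1, (1 − p₀)/p₁} = 0.46 / 0.764 ≈ 0.6021

0.293 ≤ PN ≤ 0.602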